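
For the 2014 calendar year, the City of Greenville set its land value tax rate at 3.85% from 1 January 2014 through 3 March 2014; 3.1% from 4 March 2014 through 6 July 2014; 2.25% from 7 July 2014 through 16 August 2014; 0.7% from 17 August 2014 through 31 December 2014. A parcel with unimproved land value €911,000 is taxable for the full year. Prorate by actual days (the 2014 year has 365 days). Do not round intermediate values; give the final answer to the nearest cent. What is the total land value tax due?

€20,325.28

1 January – 3 March 2014: 62 days at 3.85% → €911,000 × 3.85% × 62/365 = €5,957.6904
4 March – 6 July 2014: 125 days at 3.1% → €911,000 × 3.1% × 125/365 = €9,671.5753
7 July – 16 August 2014: 41 days at 2.25% → €911,000 × 2.25% × 41/365 = €2,302.4589
17 August – 31 December 2014: 137 days at 0.7% → €911,000 × 0.7% × 137/365 = €2,393.5589
Total = €20,325.2836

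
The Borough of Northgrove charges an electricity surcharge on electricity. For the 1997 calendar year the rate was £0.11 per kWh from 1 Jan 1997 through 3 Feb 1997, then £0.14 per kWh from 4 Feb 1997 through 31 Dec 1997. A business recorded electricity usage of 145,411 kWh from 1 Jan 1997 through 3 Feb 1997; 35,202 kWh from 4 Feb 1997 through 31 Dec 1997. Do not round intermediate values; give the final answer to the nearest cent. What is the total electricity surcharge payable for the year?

1 Jan – 3 Feb 1997: 145,411 kWh at £0.11/kWh → £15995.21
4 Feb – 31 Dec 1997: 35,202 kWh at £0.14/kWh → £4928.28

£20923.49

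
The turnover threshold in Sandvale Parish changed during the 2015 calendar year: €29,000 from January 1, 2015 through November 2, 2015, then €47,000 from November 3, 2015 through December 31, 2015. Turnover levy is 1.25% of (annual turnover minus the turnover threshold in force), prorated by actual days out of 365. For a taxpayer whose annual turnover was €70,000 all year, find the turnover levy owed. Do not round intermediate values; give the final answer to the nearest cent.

€476.13

January 1 – November 2, 2015: 306 days, exemption €29,000 → (€70,000 − €29,000) × 1.25% × 306/365 = €429.6575
November 3 – December 31, 2015: 59 days, exemption €47,000 → (€70,000 − €47,000) × 1.25% × 59/365 = €46.4726
Total = €476.1301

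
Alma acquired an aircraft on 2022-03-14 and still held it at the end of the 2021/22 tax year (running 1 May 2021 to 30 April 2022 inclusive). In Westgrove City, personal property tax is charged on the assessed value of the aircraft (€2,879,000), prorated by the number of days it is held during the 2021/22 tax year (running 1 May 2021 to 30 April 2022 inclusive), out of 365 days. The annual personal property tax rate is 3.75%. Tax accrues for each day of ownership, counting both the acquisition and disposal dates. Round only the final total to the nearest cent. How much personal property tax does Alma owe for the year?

€14,197.81

Days held (2022-03-14 to 2022-04-30): 48 out of 365
Tax = €2,879,000 × 3.75% × 48/365 = €14,197.8082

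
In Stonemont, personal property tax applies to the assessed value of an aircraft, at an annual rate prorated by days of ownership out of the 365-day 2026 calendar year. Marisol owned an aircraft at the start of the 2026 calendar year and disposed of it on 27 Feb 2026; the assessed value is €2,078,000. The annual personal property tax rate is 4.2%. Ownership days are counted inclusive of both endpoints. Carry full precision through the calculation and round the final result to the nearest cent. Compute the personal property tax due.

Days held (1 Jan – 27 Feb 2026): 58 out of 365
Tax = €2,078,000 × 4.2% × 58/365 = €13,868.5151

€13,868.52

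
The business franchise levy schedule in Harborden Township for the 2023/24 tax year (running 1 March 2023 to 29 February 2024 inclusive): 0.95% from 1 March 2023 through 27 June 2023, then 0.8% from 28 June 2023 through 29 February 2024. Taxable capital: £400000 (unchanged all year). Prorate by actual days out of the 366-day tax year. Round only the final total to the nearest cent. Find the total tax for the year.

£3395.08

1 March – 27 June 2023: 119 days at 0.95% → £400000 × 0.95% × 119/366 = £1235.5191
28 June 2023 – 29 February 2024: 247 days at 0.8% → £400000 × 0.8% × 247/366 = £2159.5628
Total = £3395.0820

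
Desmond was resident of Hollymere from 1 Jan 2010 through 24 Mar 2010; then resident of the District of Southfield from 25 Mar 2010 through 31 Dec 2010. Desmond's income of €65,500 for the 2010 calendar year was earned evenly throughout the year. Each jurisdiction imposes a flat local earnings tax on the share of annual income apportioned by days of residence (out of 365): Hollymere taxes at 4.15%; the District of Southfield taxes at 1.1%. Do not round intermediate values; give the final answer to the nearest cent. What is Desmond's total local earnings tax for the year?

Hollymere, 1 Jan – 24 Mar 2010: 83 days → €65,500 × 4.15% × 83/365 = €618.1226
The District of Southfield, 25 Mar – 31 Dec 2010: 282 days → €65,500 × 1.1% × 282/365 = €556.6603
Total = €1,174.7829

€1,174.78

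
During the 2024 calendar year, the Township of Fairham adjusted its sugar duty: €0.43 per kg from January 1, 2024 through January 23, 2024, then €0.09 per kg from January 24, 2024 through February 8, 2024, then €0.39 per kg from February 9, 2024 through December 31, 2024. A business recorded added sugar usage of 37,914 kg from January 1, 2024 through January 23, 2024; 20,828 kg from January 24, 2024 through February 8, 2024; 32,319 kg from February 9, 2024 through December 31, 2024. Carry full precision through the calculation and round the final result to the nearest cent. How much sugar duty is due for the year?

January 1 – January 23, 2024: 37,914 kg at €0.43/kg → €16,303.02
January 24 – February 8, 2024: 20,828 kg at €0.09/kg → €1,874.52
February 9 – December 31, 2024: 32,319 kg at €0.39/kg → €12,604.41

€30,781.95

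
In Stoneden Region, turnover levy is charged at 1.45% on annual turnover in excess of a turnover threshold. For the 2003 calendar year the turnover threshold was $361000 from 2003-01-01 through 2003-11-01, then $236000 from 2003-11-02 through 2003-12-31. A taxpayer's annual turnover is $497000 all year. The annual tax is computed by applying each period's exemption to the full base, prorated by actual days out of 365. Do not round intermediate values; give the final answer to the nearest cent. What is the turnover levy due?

$2269.95

2003-01-01 to 2003-11-01: 305 days, exemption $361000 → ($497000 − $361000) × 1.45% × 305/365 = $1647.8356
2003-11-02 to 2003-12-31: 60 days, exemption $236000 → ($497000 − $236000) × 1.45% × 60/365 = $622.1096
Total = $2269.9452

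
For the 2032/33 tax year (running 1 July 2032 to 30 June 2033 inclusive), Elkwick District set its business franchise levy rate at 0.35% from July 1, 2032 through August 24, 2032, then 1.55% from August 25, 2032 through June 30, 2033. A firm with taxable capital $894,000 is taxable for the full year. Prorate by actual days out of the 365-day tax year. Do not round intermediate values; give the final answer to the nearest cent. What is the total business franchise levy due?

July 1 – August 24, 2032: 55 days at 0.35% → $894,000 × 0.35% × 55/365 = $471.4932
August 25, 2032 – June 30, 2033: 310 days at 1.55% → $894,000 × 1.55% × 310/365 = $11,768.9589
Total = $12,240.4521

$12,240.45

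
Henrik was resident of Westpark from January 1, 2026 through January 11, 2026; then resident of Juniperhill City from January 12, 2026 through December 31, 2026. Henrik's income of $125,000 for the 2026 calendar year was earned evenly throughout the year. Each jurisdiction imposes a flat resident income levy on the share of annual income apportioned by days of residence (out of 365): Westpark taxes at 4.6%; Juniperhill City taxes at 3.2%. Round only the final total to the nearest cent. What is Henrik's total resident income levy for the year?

$4,052.74

Westpark, January 1 – January 11, 2026: 11 days → $125,000 × 4.6% × 11/365 = $173.2877
Juniperhill City, January 12 – December 31, 2026: 354 days → $125,000 × 3.2% × 354/365 = $3,879.4521
Total = $4,052.7397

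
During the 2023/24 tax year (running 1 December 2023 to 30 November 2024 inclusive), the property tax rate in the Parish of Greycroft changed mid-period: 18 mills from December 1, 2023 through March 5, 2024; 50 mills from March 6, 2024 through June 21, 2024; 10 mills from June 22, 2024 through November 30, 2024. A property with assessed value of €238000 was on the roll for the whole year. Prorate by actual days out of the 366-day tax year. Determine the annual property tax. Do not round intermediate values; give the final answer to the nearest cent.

December 1, 2023 – March 5, 2024: 96 days at 18 mills → €238000 × 1.8% × 96/366 = €1123.6721
March 6 – June 21, 2024: 108 days at 50 mills → €238000 × 5% × 108/366 = €3511.4754
June 22 – November 30, 2024: 162 days at 10 mills → €238000 × 1% × 162/366 = €1053.4426
Total = €5688.5902

€5688.59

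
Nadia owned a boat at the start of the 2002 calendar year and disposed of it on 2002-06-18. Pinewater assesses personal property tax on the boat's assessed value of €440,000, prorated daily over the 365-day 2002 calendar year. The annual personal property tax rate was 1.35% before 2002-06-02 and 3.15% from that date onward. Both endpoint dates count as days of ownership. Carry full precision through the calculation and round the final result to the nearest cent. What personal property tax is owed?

€3,119.18

2002-01-01 to 2002-06-01: 152 days at 1.35% → €440,000 × 1.35% × 152/365 = €2,473.6438
2002-06-02 to 2002-06-18: 17 days at 3.15% → €440,000 × 3.15% × 17/365 = €645.5342
Total = €3,119.1781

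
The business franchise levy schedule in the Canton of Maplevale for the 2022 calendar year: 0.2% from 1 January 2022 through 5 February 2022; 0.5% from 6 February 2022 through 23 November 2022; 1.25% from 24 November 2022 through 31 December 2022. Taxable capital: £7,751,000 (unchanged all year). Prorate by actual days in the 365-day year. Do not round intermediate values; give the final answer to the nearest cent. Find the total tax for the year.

£42,513.70

1 January – 5 February 2022: 36 days at 0.2% → £7,751,000 × 0.2% × 36/365 = £1,528.9644
6 February – 23 November 2022: 291 days at 0.5% → £7,751,000 × 0.5% × 291/365 = £30,897.8219
24 November – 31 December 2022: 38 days at 1.25% → £7,751,000 × 1.25% × 38/365 = £10,086.9178
Total = £42,513.7041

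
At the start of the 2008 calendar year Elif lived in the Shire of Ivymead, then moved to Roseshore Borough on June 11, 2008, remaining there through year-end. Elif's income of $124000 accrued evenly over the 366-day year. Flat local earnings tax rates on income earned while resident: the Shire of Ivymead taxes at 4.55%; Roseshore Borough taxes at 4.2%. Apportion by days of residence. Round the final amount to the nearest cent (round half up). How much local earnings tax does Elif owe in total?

The Shire of Ivymead, January 1 – June 10, 2008: 162 days → $124000 × 4.55% × 162/366 = $2497.2787
Roseshore Borough, June 11 – December 31, 2008: 204 days → $124000 × 4.2% × 204/366 = $2902.8197
Total = $5400.0984

$5400.10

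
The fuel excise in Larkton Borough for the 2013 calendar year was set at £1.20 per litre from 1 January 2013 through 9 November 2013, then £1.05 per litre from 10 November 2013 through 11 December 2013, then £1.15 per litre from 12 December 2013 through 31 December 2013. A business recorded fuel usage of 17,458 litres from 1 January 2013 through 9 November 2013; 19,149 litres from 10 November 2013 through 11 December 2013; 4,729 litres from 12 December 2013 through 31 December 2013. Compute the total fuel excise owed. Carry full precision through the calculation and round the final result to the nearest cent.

£46,494.40

1 January – 9 November 2013: 17,458 litres at £1.20/litre → £20,949.60
10 November – 11 December 2013: 19,149 litres at £1.05/litre → £20,106.45
12 December – 31 December 2013: 4,729 litres at £1.15/litre → £5,438.35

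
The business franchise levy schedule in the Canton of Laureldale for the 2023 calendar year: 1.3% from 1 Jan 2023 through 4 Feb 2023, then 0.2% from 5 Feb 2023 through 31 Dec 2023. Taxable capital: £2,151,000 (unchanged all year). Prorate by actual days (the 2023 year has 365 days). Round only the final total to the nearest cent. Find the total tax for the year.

£6,570.86

1 Jan – 4 Feb 2023: 35 days at 1.3% → £2,151,000 × 1.3% × 35/365 = £2,681.3836
5 Feb – 31 Dec 2023: 330 days at 0.2% → £2,151,000 × 0.2% × 330/365 = £3,889.4795
Total = £6,570.8630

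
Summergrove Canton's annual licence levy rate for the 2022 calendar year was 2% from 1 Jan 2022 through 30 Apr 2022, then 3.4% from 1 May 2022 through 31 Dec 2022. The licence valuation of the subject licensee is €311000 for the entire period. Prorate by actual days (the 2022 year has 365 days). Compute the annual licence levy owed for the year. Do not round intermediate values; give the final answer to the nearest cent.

1 Jan – 30 Apr 2022: 120 days at 2% → €311000 × 2% × 120/365 = €2044.9315
1 May – 31 Dec 2022: 245 days at 3.4% → €311000 × 3.4% × 245/365 = €7097.6164
Total = €9142.5479

€9142.55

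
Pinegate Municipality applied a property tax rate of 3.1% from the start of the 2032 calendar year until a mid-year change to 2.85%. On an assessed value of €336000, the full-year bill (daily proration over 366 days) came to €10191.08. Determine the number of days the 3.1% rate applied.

268 days

Let d = days at the first rate; then 366 − d days at the second rate.
€336000 × [3.1%·d + 2.85%·(366−d)] / 366 = €10191.08
Solving gives d = 268, so the new rate took effect on 25 September 2032.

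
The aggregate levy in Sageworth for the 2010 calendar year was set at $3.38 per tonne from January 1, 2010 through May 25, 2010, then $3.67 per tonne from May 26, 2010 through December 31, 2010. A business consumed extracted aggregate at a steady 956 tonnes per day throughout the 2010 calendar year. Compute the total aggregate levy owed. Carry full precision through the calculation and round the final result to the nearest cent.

$1,240,410.00

January 1 – May 25, 2010: 145 days × 956 tonnes/day = 138,620 tonnes at $3.38/tonne → $468,535.60
May 26 – December 31, 2010: 220 days × 956 tonnes/day = 210,320 tonnes at $3.67/tonne → $771,874.40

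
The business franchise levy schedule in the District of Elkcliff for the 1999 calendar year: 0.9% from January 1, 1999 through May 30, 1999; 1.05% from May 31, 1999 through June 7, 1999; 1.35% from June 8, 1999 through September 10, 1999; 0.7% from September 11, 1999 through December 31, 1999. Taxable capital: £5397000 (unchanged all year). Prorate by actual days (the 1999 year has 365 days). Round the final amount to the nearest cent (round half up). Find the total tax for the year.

£51759.45

January 1 – May 30, 1999: 150 days at 0.9% → £5397000 × 0.9% × 150/365 = £19961.5068
May 31 – June 7, 1999: 8 days at 1.05% → £5397000 × 1.05% × 8/365 = £1242.0493
June 8 – September 10, 1999: 95 days at 1.35% → £5397000 × 1.35% × 95/365 = £18963.4315
September 11 – December 31, 1999: 112 days at 0.7% → £5397000 × 0.7% × 112/365 = £11592.4603
Total = £51759.4479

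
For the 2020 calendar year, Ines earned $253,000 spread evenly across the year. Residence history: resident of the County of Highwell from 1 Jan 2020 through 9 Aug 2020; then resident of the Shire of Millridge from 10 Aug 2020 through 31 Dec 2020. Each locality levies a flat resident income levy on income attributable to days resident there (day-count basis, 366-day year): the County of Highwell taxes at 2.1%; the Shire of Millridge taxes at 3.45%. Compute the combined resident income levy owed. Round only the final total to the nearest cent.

$6,656.80

The County of Highwell, 1 Jan – 9 Aug 2020: 222 days → $253,000 × 2.1% × 222/366 = $3,222.6393
The Shire of Millridge, 10 Aug – 31 Dec 2020: 144 days → $253,000 × 3.45% × 144/366 = $3,434.1639
Total = $6,656.8033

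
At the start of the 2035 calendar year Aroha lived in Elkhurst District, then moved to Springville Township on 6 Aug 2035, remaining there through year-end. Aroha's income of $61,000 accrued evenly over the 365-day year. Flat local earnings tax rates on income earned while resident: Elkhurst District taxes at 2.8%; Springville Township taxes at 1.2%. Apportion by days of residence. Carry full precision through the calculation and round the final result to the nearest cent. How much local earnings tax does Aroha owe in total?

$1,312.25

Elkhurst District, 1 Jan – 5 Aug 2035: 217 days → $61,000 × 2.8% × 217/365 = $1,015.4411
Springville Township, 6 Aug – 31 Dec 2035: 148 days → $61,000 × 1.2% × 148/365 = $296.8110
Total = $1,312.2521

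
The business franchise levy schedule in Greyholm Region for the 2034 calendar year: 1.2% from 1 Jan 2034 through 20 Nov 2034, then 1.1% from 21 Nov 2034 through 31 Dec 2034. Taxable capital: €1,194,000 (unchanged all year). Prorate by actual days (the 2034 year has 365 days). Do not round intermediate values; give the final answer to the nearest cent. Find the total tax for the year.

1 Jan – 20 Nov 2034: 324 days at 1.2% → €1,194,000 × 1.2% × 324/365 = €12,718.5534
21 Nov – 31 Dec 2034: 41 days at 1.1% → €1,194,000 × 1.1% × 41/365 = €1,475.3260
Total = €14,193.8795

€14,193.88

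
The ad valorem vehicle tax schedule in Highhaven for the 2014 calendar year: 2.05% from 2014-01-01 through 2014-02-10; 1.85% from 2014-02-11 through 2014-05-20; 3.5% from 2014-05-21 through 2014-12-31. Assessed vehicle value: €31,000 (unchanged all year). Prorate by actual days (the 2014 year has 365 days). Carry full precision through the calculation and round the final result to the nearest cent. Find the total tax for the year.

2014-01-01 to 2014-02-10: 41 days at 2.05% → €31,000 × 2.05% × 41/365 = €71.3849
2014-02-11 to 2014-05-20: 99 days at 1.85% → €31,000 × 1.85% × 99/365 = €155.5521
2014-05-21 to 2014-12-31: 225 days at 3.5% → €31,000 × 3.5% × 225/365 = €668.8356
Total = €895.7726

€895.77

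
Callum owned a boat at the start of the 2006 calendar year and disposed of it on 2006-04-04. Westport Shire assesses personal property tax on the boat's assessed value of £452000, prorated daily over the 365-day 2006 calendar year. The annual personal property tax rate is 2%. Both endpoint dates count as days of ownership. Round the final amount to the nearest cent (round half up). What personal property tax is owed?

Days held (2006-01-01 to 2006-04-04): 94 out of 365
Tax = £452000 × 2% × 94/365 = £2328.1096

£2328.11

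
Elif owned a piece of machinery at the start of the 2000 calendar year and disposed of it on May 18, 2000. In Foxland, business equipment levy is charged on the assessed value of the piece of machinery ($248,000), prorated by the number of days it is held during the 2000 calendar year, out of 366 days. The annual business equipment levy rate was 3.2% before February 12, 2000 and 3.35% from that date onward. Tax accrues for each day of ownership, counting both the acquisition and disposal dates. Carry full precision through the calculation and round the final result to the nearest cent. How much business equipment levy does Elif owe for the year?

January 1 – February 11, 2000: 42 days at 3.2% → $248,000 × 3.2% × 42/366 = $910.6885
February 12 – May 18, 2000: 97 days at 3.35% → $248,000 × 3.35% × 97/366 = $2,201.8470
Total = $3,112.5355

$3,112.54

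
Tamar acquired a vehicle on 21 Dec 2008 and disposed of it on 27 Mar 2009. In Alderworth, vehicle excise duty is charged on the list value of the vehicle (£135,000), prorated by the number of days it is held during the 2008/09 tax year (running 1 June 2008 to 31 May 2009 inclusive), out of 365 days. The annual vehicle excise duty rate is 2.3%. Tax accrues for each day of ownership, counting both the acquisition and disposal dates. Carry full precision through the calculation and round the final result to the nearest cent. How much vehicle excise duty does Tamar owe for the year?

Days held (21 Dec 2008 – 27 Mar 2009): 97 out of 365
Tax = £135,000 × 2.3% × 97/365 = £825.1644

£825.16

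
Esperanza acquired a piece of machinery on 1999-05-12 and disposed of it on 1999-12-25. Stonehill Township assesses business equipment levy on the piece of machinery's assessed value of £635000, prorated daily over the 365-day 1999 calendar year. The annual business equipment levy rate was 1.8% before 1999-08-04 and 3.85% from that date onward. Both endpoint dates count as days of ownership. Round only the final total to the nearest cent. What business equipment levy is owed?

£12275.51

1999-05-12 to 1999-08-03: 84 days at 1.8% → £635000 × 1.8% × 84/365 = £2630.4658
1999-08-04 to 1999-12-25: 144 days at 3.85% → £635000 × 3.85% × 144/365 = £9645.0411
Total = £12275.5068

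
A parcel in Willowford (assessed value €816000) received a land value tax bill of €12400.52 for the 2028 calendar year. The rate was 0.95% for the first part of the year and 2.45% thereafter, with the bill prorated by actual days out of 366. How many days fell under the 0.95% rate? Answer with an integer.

Let d = days at the first rate; then 366 − d days at the second rate.
€816000 × [0.95%·d + 2.45%·(366−d)] / 366 = €12400.52
Solving gives d = 227, so the new rate took effect on August 15, 2028.

227 days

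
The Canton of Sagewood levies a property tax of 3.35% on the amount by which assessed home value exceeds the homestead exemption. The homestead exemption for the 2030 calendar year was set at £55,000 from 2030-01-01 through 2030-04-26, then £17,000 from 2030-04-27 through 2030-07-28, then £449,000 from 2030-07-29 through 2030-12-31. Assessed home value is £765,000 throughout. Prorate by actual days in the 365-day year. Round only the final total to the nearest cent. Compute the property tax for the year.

£18,468.14

2030-01-01 to 2030-04-26: 116 days, exemption £55,000 → (£765,000 − £55,000) × 3.35% × 116/365 = £7,559.0685
2030-04-27 to 2030-07-28: 93 days, exemption £17,000 → (£765,000 − £17,000) × 3.35% × 93/365 = £6,384.6411
2030-07-29 to 2030-12-31: 156 days, exemption £449,000 → (£765,000 − £449,000) × 3.35% × 156/365 = £4,524.4274
Total = £18,468.1370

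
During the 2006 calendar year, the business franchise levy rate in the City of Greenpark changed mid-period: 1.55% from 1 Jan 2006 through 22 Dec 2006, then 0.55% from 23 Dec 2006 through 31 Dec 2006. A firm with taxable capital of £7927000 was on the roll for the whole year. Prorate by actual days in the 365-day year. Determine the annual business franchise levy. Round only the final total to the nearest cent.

1 Jan – 22 Dec 2006: 356 days at 1.55% → £7927000 × 1.55% × 356/365 = £119838.8658
23 Dec – 31 Dec 2006: 9 days at 0.55% → £7927000 × 0.55% × 9/365 = £1075.0315
Total = £120913.8973

£120913.90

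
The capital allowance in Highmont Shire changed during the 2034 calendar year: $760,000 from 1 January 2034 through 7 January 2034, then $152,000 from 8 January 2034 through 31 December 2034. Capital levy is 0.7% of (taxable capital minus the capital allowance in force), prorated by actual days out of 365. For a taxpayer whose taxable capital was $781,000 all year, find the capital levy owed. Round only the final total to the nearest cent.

1 January – 7 January 2034: 7 days, exemption $760,000 → ($781,000 − $760,000) × 0.7% × 7/365 = $2.8192
8 January – 31 December 2034: 358 days, exemption $152,000 → ($781,000 − $152,000) × 0.7% × 358/365 = $4,318.5589
Total = $4,321.3781

$4,321.38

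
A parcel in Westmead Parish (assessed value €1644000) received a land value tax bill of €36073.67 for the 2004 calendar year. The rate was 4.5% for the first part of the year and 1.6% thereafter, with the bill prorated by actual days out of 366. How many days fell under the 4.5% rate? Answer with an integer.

75 days

Let d = days at the first rate; then 366 − d days at the second rate.
€1644000 × [4.5%·d + 1.6%·(366−d)] / 366 = €36073.67
Solving gives d = 75, so the new rate took effect on 16 March 2004.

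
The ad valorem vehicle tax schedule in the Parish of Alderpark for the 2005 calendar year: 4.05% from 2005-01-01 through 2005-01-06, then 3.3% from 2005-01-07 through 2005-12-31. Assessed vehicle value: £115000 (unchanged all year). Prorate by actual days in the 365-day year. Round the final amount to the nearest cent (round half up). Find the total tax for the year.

£3809.18

2005-01-01 to 2005-01-06: 6 days at 4.05% → £115000 × 4.05% × 6/365 = £76.5616
2005-01-07 to 2005-12-31: 359 days at 3.3% → £115000 × 3.3% × 359/365 = £3732.6164
Total = £3809.1781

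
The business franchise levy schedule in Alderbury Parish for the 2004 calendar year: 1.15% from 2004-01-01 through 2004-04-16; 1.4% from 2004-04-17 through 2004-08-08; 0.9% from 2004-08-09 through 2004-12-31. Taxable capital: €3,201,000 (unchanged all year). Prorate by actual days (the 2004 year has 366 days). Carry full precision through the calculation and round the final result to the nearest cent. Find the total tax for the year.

€36,133.69

2004-01-01 to 2004-04-16: 107 days at 1.15% → €3,201,000 × 1.15% × 107/366 = €10,761.8320
2004-04-17 to 2004-08-08: 114 days at 1.4% → €3,201,000 × 1.4% × 114/366 = €13,958.4590
2004-08-09 to 2004-12-31: 145 days at 0.9% → €3,201,000 × 0.9% × 145/366 = €11,413.4016
Total = €36,133.6926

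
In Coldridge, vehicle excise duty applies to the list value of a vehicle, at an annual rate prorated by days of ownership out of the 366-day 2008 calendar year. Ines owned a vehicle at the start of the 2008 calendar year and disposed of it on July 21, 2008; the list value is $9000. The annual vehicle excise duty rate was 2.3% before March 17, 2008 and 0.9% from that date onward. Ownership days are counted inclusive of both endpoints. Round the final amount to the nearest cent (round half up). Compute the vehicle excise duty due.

January 1 – March 16, 2008: 76 days at 2.3% → $9000 × 2.3% × 76/366 = $42.9836
March 17 – July 21, 2008: 127 days at 0.9% → $9000 × 0.9% × 127/366 = $28.1066
Total = $71.0902

$71.09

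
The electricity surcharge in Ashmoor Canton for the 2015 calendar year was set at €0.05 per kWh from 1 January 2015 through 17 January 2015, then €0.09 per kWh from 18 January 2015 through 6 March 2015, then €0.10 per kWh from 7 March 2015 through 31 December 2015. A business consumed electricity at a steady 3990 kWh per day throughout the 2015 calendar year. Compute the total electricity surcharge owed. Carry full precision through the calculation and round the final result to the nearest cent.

1 January – 17 January 2015: 17 days × 3990 kWh/day = 67,830 kWh at €0.05/kWh → €3,391.50
18 January – 6 March 2015: 48 days × 3990 kWh/day = 191,520 kWh at €0.09/kWh → €17,236.80
7 March – 31 December 2015: 300 days × 3990 kWh/day = 1,197,000 kWh at €0.10/kWh → €119,700.00

€140,328.30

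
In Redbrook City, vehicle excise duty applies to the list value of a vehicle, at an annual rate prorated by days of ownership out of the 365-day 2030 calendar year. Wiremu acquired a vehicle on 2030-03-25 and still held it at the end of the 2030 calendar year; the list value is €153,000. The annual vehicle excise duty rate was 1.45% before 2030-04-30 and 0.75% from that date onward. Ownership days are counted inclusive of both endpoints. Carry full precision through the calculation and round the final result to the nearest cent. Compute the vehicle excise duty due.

€992.19

2030-03-25 to 2030-04-29: 36 days at 1.45% → €153,000 × 1.45% × 36/365 = €218.8110
2030-04-30 to 2030-12-31: 246 days at 0.75% → €153,000 × 0.75% × 246/365 = €773.3836
Total = €992.1945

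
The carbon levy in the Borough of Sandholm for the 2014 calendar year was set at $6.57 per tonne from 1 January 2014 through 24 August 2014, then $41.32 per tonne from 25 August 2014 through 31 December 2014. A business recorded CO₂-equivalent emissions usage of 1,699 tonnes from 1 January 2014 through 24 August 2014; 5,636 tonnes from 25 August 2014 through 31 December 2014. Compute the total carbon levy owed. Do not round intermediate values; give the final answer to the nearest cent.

1 January – 24 August 2014: 1,699 tonnes at $6.57/tonne → $11,162.43
25 August – 31 December 2014: 5,636 tonnes at $41.32/tonne → $232,879.52

$244,041.95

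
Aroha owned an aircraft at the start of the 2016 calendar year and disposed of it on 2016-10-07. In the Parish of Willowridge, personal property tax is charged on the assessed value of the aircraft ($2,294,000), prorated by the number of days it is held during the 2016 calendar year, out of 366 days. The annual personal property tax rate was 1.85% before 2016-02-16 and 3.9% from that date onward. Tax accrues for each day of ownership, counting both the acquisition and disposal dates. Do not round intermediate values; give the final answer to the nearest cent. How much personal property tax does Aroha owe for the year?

$62,777.88

2016-01-01 to 2016-02-15: 46 days at 1.85% → $2,294,000 × 1.85% × 46/366 = $5,333.8634
2016-02-16 to 2016-10-07: 235 days at 3.9% → $2,294,000 × 3.9% × 235/366 = $57,444.0164
Total = $62,777.8798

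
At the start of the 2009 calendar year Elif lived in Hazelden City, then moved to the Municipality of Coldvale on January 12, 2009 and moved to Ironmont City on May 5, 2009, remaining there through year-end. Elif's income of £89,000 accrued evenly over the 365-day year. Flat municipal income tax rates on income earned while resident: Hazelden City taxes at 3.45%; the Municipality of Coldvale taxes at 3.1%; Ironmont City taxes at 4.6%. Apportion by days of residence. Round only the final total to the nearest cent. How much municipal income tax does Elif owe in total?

Hazelden City, January 1 – January 11, 2009: 11 days → £89,000 × 3.45% × 11/365 = £92.5356
The Municipality of Coldvale, January 12 – May 4, 2009: 113 days → £89,000 × 3.1% × 113/365 = £854.1562
Ironmont City, May 5 – December 31, 2009: 241 days → £89,000 × 4.6% × 241/365 = £2,703.1616
Total = £3,649.8534

£3,649.85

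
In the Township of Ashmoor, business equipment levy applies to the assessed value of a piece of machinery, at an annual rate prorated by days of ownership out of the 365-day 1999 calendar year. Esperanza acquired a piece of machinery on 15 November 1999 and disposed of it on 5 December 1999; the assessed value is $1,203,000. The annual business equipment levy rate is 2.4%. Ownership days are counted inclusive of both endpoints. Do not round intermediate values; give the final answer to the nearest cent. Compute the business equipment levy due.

$1,661.13

Days held (15 November – 5 December 1999): 21 out of 365
Tax = $1,203,000 × 2.4% × 21/365 = $1,661.1288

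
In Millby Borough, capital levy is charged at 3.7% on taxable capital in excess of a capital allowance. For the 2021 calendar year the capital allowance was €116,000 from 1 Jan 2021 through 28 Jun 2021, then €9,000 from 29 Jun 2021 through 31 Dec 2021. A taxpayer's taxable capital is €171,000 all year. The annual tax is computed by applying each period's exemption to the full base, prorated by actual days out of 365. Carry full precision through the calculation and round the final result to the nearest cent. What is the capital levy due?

€4,052.46

1 Jan – 28 Jun 2021: 179 days, exemption €116,000 → (€171,000 − €116,000) × 3.7% × 179/365 = €997.9863
29 Jun – 31 Dec 2021: 186 days, exemption €9,000 → (€171,000 − €9,000) × 3.7% × 186/365 = €3,054.4767
Total = €4,052.4630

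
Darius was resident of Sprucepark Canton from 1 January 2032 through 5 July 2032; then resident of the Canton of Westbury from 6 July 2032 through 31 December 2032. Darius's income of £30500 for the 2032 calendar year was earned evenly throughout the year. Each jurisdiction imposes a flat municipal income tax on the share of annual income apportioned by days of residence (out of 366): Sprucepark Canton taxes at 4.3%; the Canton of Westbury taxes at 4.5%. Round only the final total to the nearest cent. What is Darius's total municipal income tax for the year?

£1341.33

Sprucepark Canton, 1 January – 5 July 2032: 187 days → £30500 × 4.3% × 187/366 = £670.0833
The Canton of Westbury, 6 July – 31 December 2032: 179 days → £30500 × 4.5% × 179/366 = £671.2500
Total = £1341.3333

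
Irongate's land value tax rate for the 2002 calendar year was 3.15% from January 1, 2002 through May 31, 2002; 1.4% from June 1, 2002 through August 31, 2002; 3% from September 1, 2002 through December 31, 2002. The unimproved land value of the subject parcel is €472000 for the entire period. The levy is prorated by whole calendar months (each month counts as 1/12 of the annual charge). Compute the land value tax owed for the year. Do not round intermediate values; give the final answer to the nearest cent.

January 1 – May 31, 2002: 5 months at 3.15% → €472000 × 3.15% × 5/12 = €6195.0000
June 1 – August 31, 2002: 3 months at 1.4% → €472000 × 1.4% × 3/12 = €1652.0000
September 1 – December 31, 2002: 4 months at 3% → €472000 × 3% × 4/12 = €4720.0000
Total = €12567.0000

€12567.00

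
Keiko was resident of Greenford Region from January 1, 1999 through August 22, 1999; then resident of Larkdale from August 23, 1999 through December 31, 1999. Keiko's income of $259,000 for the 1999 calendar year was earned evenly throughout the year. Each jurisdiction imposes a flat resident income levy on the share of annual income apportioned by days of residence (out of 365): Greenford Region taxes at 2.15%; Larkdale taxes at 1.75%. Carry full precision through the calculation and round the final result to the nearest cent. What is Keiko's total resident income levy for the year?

Greenford Region, January 1 – August 22, 1999: 234 days → $259,000 × 2.15% × 234/365 = $3,569.9425
Larkdale, August 23 – December 31, 1999: 131 days → $259,000 × 1.75% × 131/365 = $1,626.7329
Total = $5,196.6753

$5,196.68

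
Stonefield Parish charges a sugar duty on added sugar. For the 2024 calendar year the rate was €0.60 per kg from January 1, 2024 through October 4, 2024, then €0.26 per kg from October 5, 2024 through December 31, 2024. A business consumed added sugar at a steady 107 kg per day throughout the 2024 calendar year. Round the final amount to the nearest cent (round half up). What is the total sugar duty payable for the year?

January 1 – October 4, 2024: 278 days × 107 kg/day = 29,746 kg at €0.60/kg → €17,847.60
October 5 – December 31, 2024: 88 days × 107 kg/day = 9,416 kg at €0.26/kg → €2,448.16

€20,295.76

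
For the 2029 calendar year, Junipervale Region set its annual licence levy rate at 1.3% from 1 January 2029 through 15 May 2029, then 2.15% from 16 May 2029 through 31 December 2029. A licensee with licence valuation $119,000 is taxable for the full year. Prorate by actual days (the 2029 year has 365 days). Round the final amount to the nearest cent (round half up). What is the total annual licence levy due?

$2,184.38

1 January – 15 May 2029: 135 days at 1.3% → $119,000 × 1.3% × 135/365 = $572.1781
16 May – 31 December 2029: 230 days at 2.15% → $119,000 × 2.15% × 230/365 = $1,612.2055
Total = $2,184.3836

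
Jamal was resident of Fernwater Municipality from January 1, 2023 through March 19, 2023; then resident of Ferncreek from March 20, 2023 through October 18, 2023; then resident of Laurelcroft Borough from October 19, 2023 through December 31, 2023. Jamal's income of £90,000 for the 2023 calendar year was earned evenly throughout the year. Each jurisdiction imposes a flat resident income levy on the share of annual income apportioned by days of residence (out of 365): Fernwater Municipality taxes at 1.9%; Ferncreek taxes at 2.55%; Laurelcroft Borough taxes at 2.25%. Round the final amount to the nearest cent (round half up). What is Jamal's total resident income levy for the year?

Fernwater Municipality, January 1 – March 19, 2023: 78 days → £90,000 × 1.9% × 78/365 = £365.4247
Ferncreek, March 20 – October 18, 2023: 213 days → £90,000 × 2.55% × 213/365 = £1,339.2740
Laurelcroft Borough, October 19 – December 31, 2023: 74 days → £90,000 × 2.25% × 74/365 = £410.5479
Total = £2,115.2466

£2,115.25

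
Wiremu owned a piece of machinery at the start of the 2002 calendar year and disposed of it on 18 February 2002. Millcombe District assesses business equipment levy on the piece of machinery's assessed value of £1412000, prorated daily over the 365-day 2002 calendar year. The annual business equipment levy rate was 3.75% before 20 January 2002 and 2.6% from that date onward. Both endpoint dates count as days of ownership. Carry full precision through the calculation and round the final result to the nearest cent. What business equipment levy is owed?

1 January – 19 January 2002: 19 days at 3.75% → £1412000 × 3.75% × 19/365 = £2756.3014
20 January – 18 February 2002: 30 days at 2.6% → £1412000 × 2.6% × 30/365 = £3017.4247
Total = £5773.7260

£5773.73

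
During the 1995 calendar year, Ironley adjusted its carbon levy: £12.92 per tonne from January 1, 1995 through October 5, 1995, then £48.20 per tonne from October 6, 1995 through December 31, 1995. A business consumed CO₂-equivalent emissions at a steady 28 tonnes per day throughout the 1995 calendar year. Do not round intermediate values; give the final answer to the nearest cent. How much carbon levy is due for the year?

January 1 – October 5, 1995: 278 days × 28 tonnes/day = 7,784 tonnes at £12.92/tonne → £100,569.28
October 6 – December 31, 1995: 87 days × 28 tonnes/day = 2,436 tonnes at £48.20/tonne → £117,415.20

£217,984.48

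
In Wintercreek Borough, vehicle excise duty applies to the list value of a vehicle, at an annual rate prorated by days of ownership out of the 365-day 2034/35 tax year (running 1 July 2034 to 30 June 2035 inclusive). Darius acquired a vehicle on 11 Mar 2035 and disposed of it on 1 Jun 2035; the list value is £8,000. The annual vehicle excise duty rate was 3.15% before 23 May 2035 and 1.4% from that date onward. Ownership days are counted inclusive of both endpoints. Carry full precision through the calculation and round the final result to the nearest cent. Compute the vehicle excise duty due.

11 Mar – 22 May 2035: 73 days at 3.15% → £8,000 × 3.15% × 73/365 = £50.4000
23 May – 1 Jun 2035: 10 days at 1.4% → £8,000 × 1.4% × 10/365 = £3.0685
Total = £53.4685

£53.47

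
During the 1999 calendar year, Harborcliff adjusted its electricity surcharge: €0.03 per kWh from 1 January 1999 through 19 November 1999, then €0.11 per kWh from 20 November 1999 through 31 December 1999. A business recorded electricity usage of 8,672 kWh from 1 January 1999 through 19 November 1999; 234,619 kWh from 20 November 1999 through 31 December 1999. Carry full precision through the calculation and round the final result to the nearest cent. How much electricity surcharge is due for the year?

€26068.25

1 January – 19 November 1999: 8,672 kWh at €0.03/kWh → €260.16
20 November – 31 December 1999: 234,619 kWh at €0.11/kWh → €25808.09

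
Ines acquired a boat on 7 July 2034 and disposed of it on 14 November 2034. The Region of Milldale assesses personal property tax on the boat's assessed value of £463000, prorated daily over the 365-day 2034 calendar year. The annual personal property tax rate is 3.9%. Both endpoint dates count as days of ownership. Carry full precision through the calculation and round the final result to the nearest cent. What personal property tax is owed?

£6480.73

Days held (7 July – 14 November 2034): 131 out of 365
Tax = £463000 × 3.9% × 131/365 = £6480.7315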